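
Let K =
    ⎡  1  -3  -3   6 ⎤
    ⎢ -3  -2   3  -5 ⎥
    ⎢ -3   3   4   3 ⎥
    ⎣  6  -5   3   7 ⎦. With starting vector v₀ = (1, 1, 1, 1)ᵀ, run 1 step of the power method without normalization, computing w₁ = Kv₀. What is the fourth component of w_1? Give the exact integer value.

w1 = Kv₀ = (1, -7, 7, 11)
The requested component of w1 is 11.

11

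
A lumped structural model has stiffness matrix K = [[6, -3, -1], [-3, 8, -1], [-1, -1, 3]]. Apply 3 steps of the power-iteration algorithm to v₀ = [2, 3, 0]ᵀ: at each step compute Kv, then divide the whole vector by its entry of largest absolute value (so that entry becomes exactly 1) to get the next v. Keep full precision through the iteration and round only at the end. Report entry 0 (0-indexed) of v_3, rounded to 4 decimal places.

Kv0 = (3.00000, 18.00000, -5.00000); divide by 18.00000 → v1 = (0.16667, 1.00000, -0.27778)
Kv1 = (-1.72222, 7.77778, -2.00000); divide by 7.77778 → v2 = (-0.22143, 1.00000, -0.25714)
Kv2 = (-4.07143, 8.92143, -1.55000); divide by 8.92143 → v3 = (-0.45637, 1.00000, -0.17374)
Requested entry of v3: -570/1249 = -0.4564

-0.4564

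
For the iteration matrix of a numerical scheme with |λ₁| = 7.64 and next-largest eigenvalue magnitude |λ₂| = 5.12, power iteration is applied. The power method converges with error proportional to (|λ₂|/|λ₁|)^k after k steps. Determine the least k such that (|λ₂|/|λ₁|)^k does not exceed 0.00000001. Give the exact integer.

47

|λ₂/λ₁| = 5.12/7.64 = 0.67016
Need k ≥ ln(0.00000001) / ln(0.67016) = -18.4207 / -0.4002 ≈ 46.024
Smallest integer k satisfying the bound: 47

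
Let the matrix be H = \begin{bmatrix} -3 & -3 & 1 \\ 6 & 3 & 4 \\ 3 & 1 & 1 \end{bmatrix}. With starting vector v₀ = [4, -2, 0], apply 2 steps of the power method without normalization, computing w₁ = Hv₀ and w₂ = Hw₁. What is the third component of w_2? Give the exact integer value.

10

w1 = Hv₀ = (-6, 18, 10)
w2 = Hw1 = (-26, 58, 10)
The requested component of w2 is 10.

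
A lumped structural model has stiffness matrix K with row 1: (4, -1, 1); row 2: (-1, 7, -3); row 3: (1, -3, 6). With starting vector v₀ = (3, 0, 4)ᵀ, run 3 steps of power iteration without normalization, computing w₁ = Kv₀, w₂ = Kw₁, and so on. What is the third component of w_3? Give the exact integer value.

w1 = Kv₀ = (4·3 + (-1)·0 + 1·4; (-1)·3 + 7·0 + (-3)·4; 1·3 + (-3)·0 + 6·4) = (16, -15, 27)
w2 = Kw1 = (4·16 + (-1)·(-15) + 1·27; (-1)·16 + 7·(-15) + (-3)·27; 1·16 + (-3)·(-15) + 6·27) = (106, -202, 223)
w3 = Kw2 = (849, -2189, 2050)
The requested component of w3 is 2050.

2050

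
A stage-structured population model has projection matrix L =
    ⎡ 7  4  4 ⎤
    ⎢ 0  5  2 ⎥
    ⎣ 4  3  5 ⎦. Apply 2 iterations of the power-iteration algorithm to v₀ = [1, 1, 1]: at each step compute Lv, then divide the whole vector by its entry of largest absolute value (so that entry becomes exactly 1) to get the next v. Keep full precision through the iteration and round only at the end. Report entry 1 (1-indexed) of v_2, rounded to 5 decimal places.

1.00000

Lv0 = (15.000000, 7.000000, 12.000000); divide by 15.000000 → v1 = (1.000000, 0.466667, 0.800000)
Lv1 = (12.066667, 3.933333, 9.400000); divide by 12.066667 → v2 = (1.000000, 0.325967, 0.779006)
Requested entry of v2: 181/181 = 1.00000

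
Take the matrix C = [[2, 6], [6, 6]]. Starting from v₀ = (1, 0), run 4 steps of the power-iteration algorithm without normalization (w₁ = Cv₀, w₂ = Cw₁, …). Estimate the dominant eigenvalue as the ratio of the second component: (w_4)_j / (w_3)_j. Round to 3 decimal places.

w1 = Cv₀ = (2·1 + 6·0; 6·1 + 6·0) = (2, 6)
w2 = Cw1 = (2·2 + 6·6; 6·2 + 6·6) = (40, 48)
w3 = Cw2 = (368, 528)
w4 = Cw3 = (3904, 5376)
Ratio at component: 5376 / 528 = 10.182

10.182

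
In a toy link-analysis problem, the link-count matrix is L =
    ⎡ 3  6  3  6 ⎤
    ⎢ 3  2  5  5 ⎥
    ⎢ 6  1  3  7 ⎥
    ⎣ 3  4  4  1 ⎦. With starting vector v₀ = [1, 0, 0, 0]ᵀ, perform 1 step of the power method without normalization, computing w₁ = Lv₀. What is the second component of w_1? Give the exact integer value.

3

w1 = Lv₀ = (3, 3, 6, 3)
The requested component of w1 is 3.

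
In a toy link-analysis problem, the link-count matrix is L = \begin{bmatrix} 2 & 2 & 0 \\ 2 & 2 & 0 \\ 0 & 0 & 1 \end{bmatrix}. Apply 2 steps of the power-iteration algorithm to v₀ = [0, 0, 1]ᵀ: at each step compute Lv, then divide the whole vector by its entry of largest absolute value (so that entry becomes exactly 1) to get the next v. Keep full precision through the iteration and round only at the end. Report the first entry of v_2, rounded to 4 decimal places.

Lv0 = (0.00000, 0.00000, 1.00000); divide by 1.00000 → v1 = (0.00000, 0.00000, 1.00000)
Lv1 = (0.00000, 0.00000, 1.00000); divide by 1.00000 → v2 = (0.00000, 0.00000, 1.00000)
Requested entry of v2: 0/1 = 0.0000

0.0000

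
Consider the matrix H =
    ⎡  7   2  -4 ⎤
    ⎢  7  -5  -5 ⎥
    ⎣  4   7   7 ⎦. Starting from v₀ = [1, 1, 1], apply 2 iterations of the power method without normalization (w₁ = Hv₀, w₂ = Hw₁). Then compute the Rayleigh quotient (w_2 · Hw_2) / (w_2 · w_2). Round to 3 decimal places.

λ ≈ 6.281

w1 = Hv₀ = (7·1 + 2·1 + (-4)·1; 7·1 + (-5)·1 + (-5)·1; 4·1 + 7·1 + 7·1) = (5, -3, 18)
w2 = Hw1 = (7·5 + 2·(-3) + (-4)·18; 7·5 + (-5)·(-3) + (-5)·18; 4·5 + 7·(-3) + 7·18) = (-43, -40, 125)
Hw2 = (-881, -726, 423)
w2·Hw2 = (-43)·(-881) + (-40)·(-726) + 125·423 = 119798; w2·w2 = (-43)·(-43) + (-40)·(-40) + 125·125 = 19074
λ ≈ 119798/19074 = 6.281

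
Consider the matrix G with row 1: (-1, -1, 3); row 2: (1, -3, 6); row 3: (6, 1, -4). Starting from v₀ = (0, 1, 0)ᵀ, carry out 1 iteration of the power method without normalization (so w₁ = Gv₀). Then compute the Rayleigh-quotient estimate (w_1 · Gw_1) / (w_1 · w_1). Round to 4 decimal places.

w1 = Gv₀ = ((-1)·0 + (-1)·1 + 3·0; 1·0 + (-3)·1 + 6·0; 6·0 + 1·1 + (-4)·0) = (-1, -3, 1)
Gw1 = (7, 14, -13)
w1·Gw1 = (-1)·7 + (-3)·14 + 1·(-13) = -62; w1·w1 = (-1)·(-1) + (-3)·(-3) + 1·1 = 11
λ ≈ -62/11 = -5.6364

-5.6364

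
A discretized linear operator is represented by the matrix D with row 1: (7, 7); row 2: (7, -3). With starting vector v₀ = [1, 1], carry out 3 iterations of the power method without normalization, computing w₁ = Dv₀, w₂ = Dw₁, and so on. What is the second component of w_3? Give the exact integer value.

624

w1 = Dv₀ = (7·1 + 7·1; 7·1 + (-3)·1) = (14, 4)
w2 = Dw1 = (7·14 + 7·4; 7·14 + (-3)·4) = (126, 86)
w3 = Dw2 = (1484, 624)
The requested component of w3 is 624.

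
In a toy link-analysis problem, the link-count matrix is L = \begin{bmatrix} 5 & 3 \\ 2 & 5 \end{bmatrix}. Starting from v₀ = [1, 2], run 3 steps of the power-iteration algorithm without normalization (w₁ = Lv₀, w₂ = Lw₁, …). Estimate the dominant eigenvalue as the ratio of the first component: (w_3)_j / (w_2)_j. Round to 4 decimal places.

7.7033

w1 = Lv₀ = (5·1 + 3·2; 2·1 + 5·2) = (11, 12)
w2 = Lw1 = (5·11 + 3·12; 2·11 + 5·12) = (91, 82)
w3 = Lw2 = (701, 592)
Ratio at component: 701 / 91 = 7.7033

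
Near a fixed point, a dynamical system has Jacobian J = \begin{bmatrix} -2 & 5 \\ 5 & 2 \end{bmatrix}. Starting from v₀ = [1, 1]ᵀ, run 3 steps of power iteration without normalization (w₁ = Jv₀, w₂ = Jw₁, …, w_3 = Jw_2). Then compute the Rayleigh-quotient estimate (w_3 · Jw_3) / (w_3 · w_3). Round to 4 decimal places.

w1 = Jv₀ = ((-2)·1 + 5·1; 5·1 + 2·1) = (3, 7)
w2 = Jw1 = ((-2)·3 + 5·7; 5·3 + 2·7) = (29, 29)
w3 = Jw2 = (87, 203)
Jw3 = (841, 841)
w3·Jw3 = 87·841 + 203·841 = 243890; w3·w3 = 87·87 + 203·203 = 48778
λ ≈ 243890/48778 = 5.0000

5.0000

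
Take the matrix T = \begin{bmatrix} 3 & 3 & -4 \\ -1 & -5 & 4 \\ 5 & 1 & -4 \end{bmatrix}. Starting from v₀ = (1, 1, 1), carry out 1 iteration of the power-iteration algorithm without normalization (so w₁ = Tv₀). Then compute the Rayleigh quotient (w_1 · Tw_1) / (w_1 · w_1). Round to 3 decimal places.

λ ≈ -4.000

w1 = Tv₀ = (2, -2, 2)
Tw1 = (-8, 16, 0)
w1·Tw1 = 2·(-8) + (-2)·16 + 2·0 = -48; w1·w1 = 2·2 + (-2)·(-2) + 2·2 = 12
λ ≈ -48/12 = -4.000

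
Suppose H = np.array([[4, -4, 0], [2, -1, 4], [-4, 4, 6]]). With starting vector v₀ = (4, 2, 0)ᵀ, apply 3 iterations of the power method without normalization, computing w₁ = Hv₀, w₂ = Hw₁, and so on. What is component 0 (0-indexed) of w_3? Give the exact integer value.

w1 = Hv₀ = (4·4 + (-4)·2 + 0·0; 2·4 + (-1)·2 + 4·0; (-4)·4 + 4·2 + 6·0) = (8, 6, -8)
w2 = Hw1 = (4·8 + (-4)·6 + 0·(-8); 2·8 + (-1)·6 + 4·(-8); (-4)·8 + 4·6 + 6·(-8)) = (8, -22, -56)
w3 = Hw2 = (120, -186, -456)
The requested component of w3 is 120.

120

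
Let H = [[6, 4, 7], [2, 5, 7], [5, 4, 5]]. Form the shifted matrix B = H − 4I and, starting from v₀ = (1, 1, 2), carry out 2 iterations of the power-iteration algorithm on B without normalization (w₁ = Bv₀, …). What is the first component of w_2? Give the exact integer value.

185

B = H − 4I has rows (2, 4, 7); (2, 1, 7); (5, 4, 1)
w1 = Bv₀ = (2·1 + 4·1 + 7·2; 2·1 + 1·1 + 7·2; 5·1 + 4·1 + 1·2) = (20, 17, 11)
w2 = Bw1 = (2·20 + 4·17 + 7·11; 2·20 + 1·17 + 7·11; 5·20 + 4·17 + 1·11) = (185, 134, 179)
Requested component of w2: 185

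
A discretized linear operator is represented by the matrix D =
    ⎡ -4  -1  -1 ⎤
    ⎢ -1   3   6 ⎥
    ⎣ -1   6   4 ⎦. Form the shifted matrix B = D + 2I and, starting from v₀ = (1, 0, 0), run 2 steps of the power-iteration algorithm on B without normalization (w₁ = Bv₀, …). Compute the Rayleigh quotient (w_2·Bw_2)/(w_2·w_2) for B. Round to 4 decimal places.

μ ≈ 10.3272

B = D + 2I has rows (-2, -1, -1); (-1, 5, 6); (-1, 6, 6)
w1 = Bv₀ = (-2, -1, -1)
w2 = Bw1 = (6, -9, -10)
Bw2 = (7, -111, -120)
w2·Bw2 = 2241; w2·w2 = 217; μ ≈ 2241/217 = 10.3272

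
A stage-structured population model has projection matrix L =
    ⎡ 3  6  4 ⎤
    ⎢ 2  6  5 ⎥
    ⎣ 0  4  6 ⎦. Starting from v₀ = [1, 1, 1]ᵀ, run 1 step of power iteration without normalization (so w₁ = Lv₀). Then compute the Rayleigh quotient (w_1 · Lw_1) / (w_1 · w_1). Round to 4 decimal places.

w1 = Lv₀ = (13, 13, 10)
Lw1 = (157, 154, 112)
w1·Lw1 = 13·157 + 13·154 + 10·112 = 5163; w1·w1 = 13·13 + 13·13 + 10·10 = 438
λ ≈ 5163/438 = 11.7877

11.7877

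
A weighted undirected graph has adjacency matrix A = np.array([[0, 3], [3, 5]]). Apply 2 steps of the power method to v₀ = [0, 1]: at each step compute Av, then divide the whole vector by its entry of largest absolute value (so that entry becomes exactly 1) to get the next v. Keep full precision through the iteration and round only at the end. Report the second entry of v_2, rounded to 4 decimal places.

1.0000

Av0 = (3.00000, 5.00000); divide by 5.00000 → v1 = (0.60000, 1.00000)
Av1 = (3.00000, 6.80000); divide by 6.80000 → v2 = (0.44118, 1.00000)
Requested entry of v2: 34/34 = 1.0000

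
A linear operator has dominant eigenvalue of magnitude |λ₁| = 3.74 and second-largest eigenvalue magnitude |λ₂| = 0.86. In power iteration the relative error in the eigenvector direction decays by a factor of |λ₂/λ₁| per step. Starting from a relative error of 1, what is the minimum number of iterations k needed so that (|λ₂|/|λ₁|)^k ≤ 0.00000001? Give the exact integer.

|λ₂/λ₁| = 0.86/3.74 = 0.22995
Need k ≥ ln(0.00000001) / ln(0.22995) = -18.4207 / -1.4699 ≈ 12.532
Smallest integer k satisfying the bound: 13

13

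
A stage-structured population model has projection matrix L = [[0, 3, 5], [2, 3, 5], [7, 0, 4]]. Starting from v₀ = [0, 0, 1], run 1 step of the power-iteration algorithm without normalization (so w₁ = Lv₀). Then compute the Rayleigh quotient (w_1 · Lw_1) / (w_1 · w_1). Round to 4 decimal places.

λ ≈ 9.1515

w1 = Lv₀ = (5, 5, 4)
Lw1 = (35, 45, 51)
w1·Lw1 = 5·35 + 5·45 + 4·51 = 604; w1·w1 = 5·5 + 5·5 + 4·4 = 66
λ ≈ 604/66 = 9.1515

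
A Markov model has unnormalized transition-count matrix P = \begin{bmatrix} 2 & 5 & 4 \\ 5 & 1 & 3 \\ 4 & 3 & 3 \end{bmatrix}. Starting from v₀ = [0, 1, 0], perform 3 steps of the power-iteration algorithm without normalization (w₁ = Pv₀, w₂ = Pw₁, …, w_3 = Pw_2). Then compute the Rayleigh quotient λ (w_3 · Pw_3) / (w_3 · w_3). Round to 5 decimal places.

λ ≈ 10.00179

w1 = Pv₀ = (2·0 + 5·1 + 4·0; 5·0 + 1·1 + 3·0; 4·0 + 3·1 + 3·0) = (5, 1, 3)
w2 = Pw1 = (2·5 + 5·1 + 4·3; 5·5 + 1·1 + 3·3; 4·5 + 3·1 + 3·3) = (27, 35, 32)
w3 = Pw2 = (357, 266, 309)
Pw3 = (3280, 2978, 3153)
w3·Pw3 = 357·3280 + 266·2978 + 309·3153 = 2937385; w3·w3 = 357·357 + 266·266 + 309·309 = 293686
λ ≈ 2937385/293686 = 10.00179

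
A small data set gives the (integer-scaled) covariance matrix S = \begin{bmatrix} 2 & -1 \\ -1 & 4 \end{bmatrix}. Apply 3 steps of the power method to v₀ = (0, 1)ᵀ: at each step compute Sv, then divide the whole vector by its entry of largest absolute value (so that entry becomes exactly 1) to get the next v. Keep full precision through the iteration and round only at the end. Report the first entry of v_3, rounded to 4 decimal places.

-0.3919

Sv0 = (-1.00000, 4.00000); divide by 4.00000 → v1 = (-0.25000, 1.00000)
Sv1 = (-1.50000, 4.25000); divide by 4.25000 → v2 = (-0.35294, 1.00000)
Sv2 = (-1.70588, 4.35294); divide by 4.35294 → v3 = (-0.39189, 1.00000)
Requested entry of v3: -29/74 = -0.3919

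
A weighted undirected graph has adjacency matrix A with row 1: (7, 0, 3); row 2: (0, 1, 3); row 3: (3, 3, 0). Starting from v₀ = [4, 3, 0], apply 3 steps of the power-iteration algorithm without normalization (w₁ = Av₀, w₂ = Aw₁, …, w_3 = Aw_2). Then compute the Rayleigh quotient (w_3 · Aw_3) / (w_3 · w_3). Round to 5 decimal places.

8.26474

w1 = Av₀ = (28, 3, 21)
w2 = Aw1 = (259, 66, 93)
w3 = Aw2 = (2092, 345, 975)
Aw3 = (17569, 3270, 7311)
w3·Aw3 = 2092·17569 + 345·3270 + 975·7311 = 45010723; w3·w3 = 2092·2092 + 345·345 + 975·975 = 5446114
λ ≈ 45010723/5446114 = 8.26474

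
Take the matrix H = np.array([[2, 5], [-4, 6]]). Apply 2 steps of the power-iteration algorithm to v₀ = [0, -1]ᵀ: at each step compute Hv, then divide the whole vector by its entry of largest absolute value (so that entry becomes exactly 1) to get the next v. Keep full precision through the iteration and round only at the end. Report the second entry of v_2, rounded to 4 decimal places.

Hv0 = (-5.00000, -6.00000); divide by -6.00000 → v1 = (0.83333, 1.00000)
Hv1 = (6.66667, 2.66667); divide by 6.66667 → v2 = (1.00000, 0.40000)
Requested entry of v2: -16/-40 = 0.4000

0.4000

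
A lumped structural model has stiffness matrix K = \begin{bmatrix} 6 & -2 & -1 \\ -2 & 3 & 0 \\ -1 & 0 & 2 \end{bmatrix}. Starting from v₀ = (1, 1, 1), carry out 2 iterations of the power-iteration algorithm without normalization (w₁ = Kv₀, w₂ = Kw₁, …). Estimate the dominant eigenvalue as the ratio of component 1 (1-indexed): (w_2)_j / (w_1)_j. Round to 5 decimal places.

w1 = Kv₀ = (6·1 + (-2)·1 + (-1)·1; (-2)·1 + 3·1 + 0·1; (-1)·1 + 0·1 + 2·1) = (3, 1, 1)
w2 = Kw1 = (6·3 + (-2)·1 + (-1)·1; (-2)·3 + 3·1 + 0·1; (-1)·3 + 0·1 + 2·1) = (15, -3, -1)
Ratio at component: 15 / 3 = 5.00000

λ ≈ 5.00000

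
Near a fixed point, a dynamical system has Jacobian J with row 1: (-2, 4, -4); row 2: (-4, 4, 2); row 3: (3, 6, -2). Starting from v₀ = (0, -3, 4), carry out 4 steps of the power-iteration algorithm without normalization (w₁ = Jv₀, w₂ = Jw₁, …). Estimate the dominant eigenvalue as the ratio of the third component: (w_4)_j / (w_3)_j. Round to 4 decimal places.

-5.3861

w1 = Jv₀ = (-28, -4, -26)
w2 = Jw1 = (144, 44, -56)
w3 = Jw2 = (112, -512, 808)
w4 = Jw3 = (-5504, -880, -4352)
Ratio at component: -4352 / 808 = -5.3861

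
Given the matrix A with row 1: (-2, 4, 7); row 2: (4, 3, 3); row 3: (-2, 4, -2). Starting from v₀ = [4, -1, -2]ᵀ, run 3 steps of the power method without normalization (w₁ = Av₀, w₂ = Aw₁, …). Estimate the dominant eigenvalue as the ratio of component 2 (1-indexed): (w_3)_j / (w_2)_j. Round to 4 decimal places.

w1 = Av₀ = ((-2)·4 + 4·(-1) + 7·(-2); 4·4 + 3·(-1) + 3·(-2); (-2)·4 + 4·(-1) + (-2)·(-2)) = (-26, 7, -8)
w2 = Aw1 = ((-2)·(-26) + 4·7 + 7·(-8); 4·(-26) + 3·7 + 3·(-8); (-2)·(-26) + 4·7 + (-2)·(-8)) = (24, -107, 96)
w3 = Aw2 = (196, 63, -668)
Ratio at component: 63 / -107 = -0.5888

-0.5888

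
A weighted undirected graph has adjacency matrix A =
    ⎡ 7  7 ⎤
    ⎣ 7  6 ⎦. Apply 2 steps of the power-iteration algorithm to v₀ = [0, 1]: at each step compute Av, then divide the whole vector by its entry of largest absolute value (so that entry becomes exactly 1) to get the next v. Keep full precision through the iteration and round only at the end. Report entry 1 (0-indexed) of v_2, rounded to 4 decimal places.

0.9341

Av0 = (7.00000, 6.00000); divide by 7.00000 → v1 = (1.00000, 0.85714)
Av1 = (13.00000, 12.14286); divide by 13.00000 → v2 = (1.00000, 0.93407)
Requested entry of v2: 85/91 = 0.9341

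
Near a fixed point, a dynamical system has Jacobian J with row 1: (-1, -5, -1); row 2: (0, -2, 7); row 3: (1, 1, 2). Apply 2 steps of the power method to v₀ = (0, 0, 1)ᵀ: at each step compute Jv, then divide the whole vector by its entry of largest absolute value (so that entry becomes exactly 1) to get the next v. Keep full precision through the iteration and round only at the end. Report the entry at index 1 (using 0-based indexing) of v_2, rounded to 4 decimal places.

0.0000

Jv0 = (-1.00000, 7.00000, 2.00000); divide by 7.00000 → v1 = (-0.14286, 1.00000, 0.28571)
Jv1 = (-5.14286, 0.00000, 1.42857); divide by -5.14286 → v2 = (1.00000, 0.00000, -0.27778)
Requested entry of v2: 0/-36 = 0.0000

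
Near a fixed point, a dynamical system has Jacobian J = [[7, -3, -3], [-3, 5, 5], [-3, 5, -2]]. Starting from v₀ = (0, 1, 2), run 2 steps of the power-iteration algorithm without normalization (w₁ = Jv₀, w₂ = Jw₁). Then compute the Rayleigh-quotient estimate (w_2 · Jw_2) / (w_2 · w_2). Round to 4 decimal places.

10.9077

w1 = Jv₀ = (-9, 15, 1)
w2 = Jw1 = (-111, 107, 100)
Jw2 = (-1398, 1368, 668)
w2·Jw2 = (-111)·(-1398) + 107·1368 + 100·668 = 368354; w2·w2 = (-111)·(-111) + 107·107 + 100·100 = 33770
λ ≈ 368354/33770 = 10.9077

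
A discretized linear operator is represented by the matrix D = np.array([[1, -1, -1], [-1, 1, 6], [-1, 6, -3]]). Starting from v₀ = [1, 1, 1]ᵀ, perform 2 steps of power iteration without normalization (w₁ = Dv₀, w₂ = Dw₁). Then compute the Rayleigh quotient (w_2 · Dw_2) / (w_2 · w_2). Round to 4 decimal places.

λ ≈ 3.9394

w1 = Dv₀ = (-1, 6, 2)
w2 = Dw1 = (-9, 19, 31)
Dw2 = (-59, 214, 30)
w2·Dw2 = (-9)·(-59) + 19·214 + 31·30 = 5527; w2·w2 = (-9)·(-9) + 19·19 + 31·31 = 1403
λ ≈ 5527/1403 = 3.9394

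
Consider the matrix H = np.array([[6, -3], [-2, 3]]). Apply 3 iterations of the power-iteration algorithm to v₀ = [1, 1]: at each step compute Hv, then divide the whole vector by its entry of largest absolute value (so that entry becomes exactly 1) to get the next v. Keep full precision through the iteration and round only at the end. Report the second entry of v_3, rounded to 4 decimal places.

-0.3939

Hv0 = (3.00000, 1.00000); divide by 3.00000 → v1 = (1.00000, 0.33333)
Hv1 = (5.00000, -1.00000); divide by 5.00000 → v2 = (1.00000, -0.20000)
Hv2 = (6.60000, -2.60000); divide by 6.60000 → v3 = (1.00000, -0.39394)
Requested entry of v3: -39/99 = -0.3939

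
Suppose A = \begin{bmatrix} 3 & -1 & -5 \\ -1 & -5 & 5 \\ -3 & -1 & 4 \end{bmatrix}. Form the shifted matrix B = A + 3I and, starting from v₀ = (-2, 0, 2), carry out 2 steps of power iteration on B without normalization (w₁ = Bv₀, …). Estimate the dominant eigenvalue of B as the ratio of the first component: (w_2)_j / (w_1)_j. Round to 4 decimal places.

B = A + 3I has rows (6, -1, -5); (-1, -2, 5); (-3, -1, 7)
w1 = Bv₀ = (-22, 12, 20)
w2 = Bw1 = (-244, 98, 194)
Ratio: -244/-22 = 11.0909

μ ≈ 11.0909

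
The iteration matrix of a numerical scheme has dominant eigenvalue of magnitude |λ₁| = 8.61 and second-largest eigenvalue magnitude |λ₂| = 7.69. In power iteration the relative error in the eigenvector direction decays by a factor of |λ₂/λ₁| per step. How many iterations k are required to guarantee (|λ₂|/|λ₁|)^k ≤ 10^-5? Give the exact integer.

|λ₂/λ₁| = 7.69/8.61 = 0.89315
Need k ≥ ln(10^-5) / ln(0.89315) = -11.5129 / -0.1130 ≈ 101.881
Smallest integer k satisfying the bound: 102

102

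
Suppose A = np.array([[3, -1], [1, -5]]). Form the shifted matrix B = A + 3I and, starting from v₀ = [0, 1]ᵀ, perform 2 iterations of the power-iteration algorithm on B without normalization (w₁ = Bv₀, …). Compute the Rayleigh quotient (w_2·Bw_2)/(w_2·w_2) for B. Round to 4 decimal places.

3.1200

B = A + 3I has rows (6, -1); (1, -2)
w1 = Bv₀ = (-1, -2)
w2 = Bw1 = (-4, 3)
Bw2 = (-27, -10)
w2·Bw2 = 78; w2·w2 = 25; μ ≈ 78/25 = 3.1200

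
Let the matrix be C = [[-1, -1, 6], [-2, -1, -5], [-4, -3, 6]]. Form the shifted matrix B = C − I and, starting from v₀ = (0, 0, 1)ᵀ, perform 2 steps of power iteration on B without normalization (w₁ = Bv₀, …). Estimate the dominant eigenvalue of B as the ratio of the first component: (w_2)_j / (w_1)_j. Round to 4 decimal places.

B = C − I has rows (-2, -1, 6); (-2, -2, -5); (-4, -3, 5)
w1 = Bv₀ = (6, -5, 5)
w2 = Bw1 = (23, -27, 16)
Ratio: 23/6 = 3.8333

3.8333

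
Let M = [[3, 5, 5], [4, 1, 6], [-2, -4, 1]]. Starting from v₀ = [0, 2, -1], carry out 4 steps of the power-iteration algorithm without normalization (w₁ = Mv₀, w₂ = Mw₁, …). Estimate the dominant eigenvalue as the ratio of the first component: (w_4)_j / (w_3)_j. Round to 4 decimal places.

w1 = Mv₀ = (3·0 + 5·2 + 5·(-1); 4·0 + 1·2 + 6·(-1); (-2)·0 + (-4)·2 + 1·(-1)) = (5, -4, -9)
w2 = Mw1 = (3·5 + 5·(-4) + 5·(-9); 4·5 + 1·(-4) + 6·(-9); (-2)·5 + (-4)·(-4) + 1·(-9)) = (-50, -38, -3)
w3 = Mw2 = (-355, -256, 249)
w4 = Mw3 = (-1100, -182, 1983)
Ratio at component: -1100 / -355 = 3.0986

λ ≈ 3.0986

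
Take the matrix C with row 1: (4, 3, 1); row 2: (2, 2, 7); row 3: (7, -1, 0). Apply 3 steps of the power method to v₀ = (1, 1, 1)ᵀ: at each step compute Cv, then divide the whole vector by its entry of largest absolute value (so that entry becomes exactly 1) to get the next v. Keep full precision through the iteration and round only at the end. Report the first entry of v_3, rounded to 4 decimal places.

Cv0 = (8.00000, 11.00000, 6.00000); divide by 11.00000 → v1 = (0.72727, 1.00000, 0.54545)
Cv1 = (6.45455, 7.27273, 4.09091); divide by 7.27273 → v2 = (0.88750, 1.00000, 0.56250)
Cv2 = (7.11250, 7.71250, 5.21250); divide by 7.71250 → v3 = (0.92220, 1.00000, 0.67585)
Requested entry of v3: 569/617 = 0.9222

0.9222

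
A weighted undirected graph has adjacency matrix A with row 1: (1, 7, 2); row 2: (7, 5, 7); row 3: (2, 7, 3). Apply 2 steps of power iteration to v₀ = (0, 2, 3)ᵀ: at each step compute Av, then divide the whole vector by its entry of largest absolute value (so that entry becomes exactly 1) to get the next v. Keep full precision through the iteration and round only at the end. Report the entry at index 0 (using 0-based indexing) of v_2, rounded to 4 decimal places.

Av0 = (20.00000, 31.00000, 23.00000); divide by 31.00000 → v1 = (0.64516, 1.00000, 0.74194)
Av1 = (9.12903, 14.70968, 10.51613); divide by 14.70968 → v2 = (0.62061, 1.00000, 0.71491)
Requested entry of v2: 283/456 = 0.6206

0.6206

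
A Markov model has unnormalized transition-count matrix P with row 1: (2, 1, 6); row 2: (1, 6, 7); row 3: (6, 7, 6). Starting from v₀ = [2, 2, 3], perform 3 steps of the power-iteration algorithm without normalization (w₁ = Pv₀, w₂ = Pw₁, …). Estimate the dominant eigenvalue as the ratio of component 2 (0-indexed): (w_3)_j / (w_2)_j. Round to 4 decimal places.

w1 = Pv₀ = (24, 35, 44)
w2 = Pw1 = (347, 542, 653)
w3 = Pw2 = (5154, 8170, 9794)
Ratio at component: 9794 / 653 = 14.9985

14.9985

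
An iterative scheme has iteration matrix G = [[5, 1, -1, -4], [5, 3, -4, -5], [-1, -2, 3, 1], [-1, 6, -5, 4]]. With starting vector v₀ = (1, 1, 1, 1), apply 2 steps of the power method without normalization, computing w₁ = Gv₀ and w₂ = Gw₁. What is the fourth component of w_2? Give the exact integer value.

4

w1 = Gv₀ = (5·1 + 1·1 + (-1)·1 + (-4)·1; 5·1 + 3·1 + (-4)·1 + (-5)·1; (-1)·1 + (-2)·1 + 3·1 + 1·1; (-1)·1 + 6·1 + (-5)·1 + 4·1) = (1, -1, 1, 4)
w2 = Gw1 = (5·1 + 1·(-1) + (-1)·1 + (-4)·4; 5·1 + 3·(-1) + (-4)·1 + (-5)·4; (-1)·1 + (-2)·(-1) + 3·1 + 1·4; (-1)·1 + 6·(-1) + (-5)·1 + 4·4) = (-13, -22, 8, 4)
The requested component of w2 is 4.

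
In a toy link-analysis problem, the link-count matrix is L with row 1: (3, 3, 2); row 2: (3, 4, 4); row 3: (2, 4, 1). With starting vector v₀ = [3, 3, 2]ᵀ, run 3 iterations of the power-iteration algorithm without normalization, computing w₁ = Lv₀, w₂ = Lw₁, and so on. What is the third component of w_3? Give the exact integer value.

1614

w1 = Lv₀ = (22, 29, 20)
w2 = Lw1 = (193, 262, 180)
w3 = Lw2 = (1725, 2347, 1614)
The requested component of w3 is 1614.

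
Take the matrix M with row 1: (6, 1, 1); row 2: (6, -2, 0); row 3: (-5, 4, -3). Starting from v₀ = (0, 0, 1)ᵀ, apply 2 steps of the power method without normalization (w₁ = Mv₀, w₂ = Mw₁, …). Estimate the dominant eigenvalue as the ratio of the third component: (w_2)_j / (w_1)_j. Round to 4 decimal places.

λ ≈ -1.3333

w1 = Mv₀ = (6·0 + 1·0 + 1·1; 6·0 + (-2)·0 + 0·1; (-5)·0 + 4·0 + (-3)·1) = (1, 0, -3)
w2 = Mw1 = (6·1 + 1·0 + 1·(-3); 6·1 + (-2)·0 + 0·(-3); (-5)·1 + 4·0 + (-3)·(-3)) = (3, 6, 4)
Ratio at component: 4 / -3 = -1.3333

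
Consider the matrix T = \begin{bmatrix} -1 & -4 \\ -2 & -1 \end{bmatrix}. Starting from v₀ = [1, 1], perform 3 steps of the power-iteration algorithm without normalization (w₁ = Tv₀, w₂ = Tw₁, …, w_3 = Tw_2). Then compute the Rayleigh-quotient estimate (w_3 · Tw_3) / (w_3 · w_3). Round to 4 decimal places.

w1 = Tv₀ = ((-1)·1 + (-4)·1; (-2)·1 + (-1)·1) = (-5, -3)
w2 = Tw1 = ((-1)·(-5) + (-4)·(-3); (-2)·(-5) + (-1)·(-3)) = (17, 13)
w3 = Tw2 = (-69, -47)
Tw3 = (257, 185)
w3·Tw3 = (-69)·257 + (-47)·185 = -26428; w3·w3 = (-69)·(-69) + (-47)·(-47) = 6970
λ ≈ -26428/6970 = -3.7917

-3.7917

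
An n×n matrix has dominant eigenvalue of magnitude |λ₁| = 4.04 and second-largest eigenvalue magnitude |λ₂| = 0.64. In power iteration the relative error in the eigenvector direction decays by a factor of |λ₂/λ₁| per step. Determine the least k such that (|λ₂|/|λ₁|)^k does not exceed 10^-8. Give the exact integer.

|λ₂/λ₁| = 0.64/4.04 = 0.15842
Need k ≥ ln(10^-8) / ln(0.15842) = -18.4207 / -1.8425 ≈ 9.997
Smallest integer k satisfying the bound: 10

10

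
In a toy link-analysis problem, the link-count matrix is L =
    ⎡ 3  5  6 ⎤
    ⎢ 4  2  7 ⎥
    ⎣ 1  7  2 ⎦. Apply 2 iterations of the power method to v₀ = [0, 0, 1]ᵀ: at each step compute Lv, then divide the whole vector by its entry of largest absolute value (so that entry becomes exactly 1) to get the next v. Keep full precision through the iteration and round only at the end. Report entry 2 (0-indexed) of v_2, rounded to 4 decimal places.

0.9077

Lv0 = (6.00000, 7.00000, 2.00000); divide by 7.00000 → v1 = (0.85714, 1.00000, 0.28571)
Lv1 = (9.28571, 7.42857, 8.42857); divide by 9.28571 → v2 = (1.00000, 0.80000, 0.90769)
Requested entry of v2: 59/65 = 0.9077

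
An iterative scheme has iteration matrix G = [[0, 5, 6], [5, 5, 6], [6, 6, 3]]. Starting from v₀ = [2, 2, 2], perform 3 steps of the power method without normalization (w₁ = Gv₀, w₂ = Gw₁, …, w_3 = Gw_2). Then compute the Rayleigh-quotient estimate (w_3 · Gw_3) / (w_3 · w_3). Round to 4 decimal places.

w1 = Gv₀ = (22, 32, 30)
w2 = Gw1 = (340, 450, 414)
w3 = Gw2 = (4734, 6434, 5982)
Gw3 = (68062, 91732, 84954)
w3·Gw3 = 4734·68062 + 6434·91732 + 5982·84954 = 1420604024; w3·w3 = 4734·4734 + 6434·6434 + 5982·5982 = 99591436
λ ≈ 1420604024/99591436 = 14.2643

14.2643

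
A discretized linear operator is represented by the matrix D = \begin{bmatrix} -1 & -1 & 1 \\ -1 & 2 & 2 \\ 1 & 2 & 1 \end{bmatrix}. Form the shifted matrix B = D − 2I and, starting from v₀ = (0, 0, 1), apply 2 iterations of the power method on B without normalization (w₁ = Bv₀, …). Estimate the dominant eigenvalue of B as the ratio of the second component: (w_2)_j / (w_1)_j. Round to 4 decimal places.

-1.5000

B = D − 2I has rows (-3, -1, 1); (-1, 0, 2); (1, 2, -1)
w1 = Bv₀ = (1, 2, -1)
w2 = Bw1 = (-6, -3, 6)
Ratio: -3/2 = -1.5000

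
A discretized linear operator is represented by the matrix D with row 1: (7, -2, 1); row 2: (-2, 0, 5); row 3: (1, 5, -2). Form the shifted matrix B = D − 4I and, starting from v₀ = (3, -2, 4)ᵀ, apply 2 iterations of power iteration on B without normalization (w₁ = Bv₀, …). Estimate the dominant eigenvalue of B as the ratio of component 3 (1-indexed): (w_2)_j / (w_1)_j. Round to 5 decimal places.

μ ≈ -10.09677

B = D − 4I has rows (3, -2, 1); (-2, -4, 5); (1, 5, -6)
w1 = Bv₀ = (3·3 + (-2)·(-2) + 1·4; (-2)·3 + (-4)·(-2) + 5·4; 1·3 + 5·(-2) + (-6)·4) = (17, 22, -31)
w2 = Bw1 = (3·17 + (-2)·22 + 1·(-31); (-2)·17 + (-4)·22 + 5·(-31); 1·17 + 5·22 + (-6)·(-31)) = (-24, -277, 313)
Ratio: 313/-31 = -10.09677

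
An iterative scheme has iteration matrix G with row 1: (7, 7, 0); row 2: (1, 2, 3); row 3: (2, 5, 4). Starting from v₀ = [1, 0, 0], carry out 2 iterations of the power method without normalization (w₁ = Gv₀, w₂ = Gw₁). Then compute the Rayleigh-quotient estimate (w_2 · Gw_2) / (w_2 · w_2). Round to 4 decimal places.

w1 = Gv₀ = (7·1 + 7·0 + 0·0; 1·1 + 2·0 + 3·0; 2·1 + 5·0 + 4·0) = (7, 1, 2)
w2 = Gw1 = (7·7 + 7·1 + 0·2; 1·7 + 2·1 + 3·2; 2·7 + 5·1 + 4·2) = (56, 15, 27)
Gw2 = (497, 167, 295)
w2·Gw2 = 56·497 + 15·167 + 27·295 = 38302; w2·w2 = 56·56 + 15·15 + 27·27 = 4090
λ ≈ 38302/4090 = 9.3648

λ ≈ 9.3648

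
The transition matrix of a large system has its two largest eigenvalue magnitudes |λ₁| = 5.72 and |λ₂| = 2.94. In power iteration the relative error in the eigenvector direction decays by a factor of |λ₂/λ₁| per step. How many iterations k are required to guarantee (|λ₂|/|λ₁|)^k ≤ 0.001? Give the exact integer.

11

|λ₂/λ₁| = 2.94/5.72 = 0.51399
Need k ≥ ln(0.001) / ln(0.51399) = -6.9078 / -0.6656 ≈ 10.379
Smallest integer k satisfying the bound: 11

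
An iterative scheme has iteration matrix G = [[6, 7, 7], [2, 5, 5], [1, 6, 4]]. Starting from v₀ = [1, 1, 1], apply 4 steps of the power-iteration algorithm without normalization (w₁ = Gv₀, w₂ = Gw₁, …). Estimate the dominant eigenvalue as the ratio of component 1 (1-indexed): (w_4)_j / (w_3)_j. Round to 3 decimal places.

w1 = Gv₀ = (20, 12, 11)
w2 = Gw1 = (281, 155, 136)
w3 = Gw2 = (3723, 2017, 1755)
w4 = Gw3 = (48742, 26306, 22845)
Ratio at component: 48742 / 3723 = 13.092

λ ≈ 13.092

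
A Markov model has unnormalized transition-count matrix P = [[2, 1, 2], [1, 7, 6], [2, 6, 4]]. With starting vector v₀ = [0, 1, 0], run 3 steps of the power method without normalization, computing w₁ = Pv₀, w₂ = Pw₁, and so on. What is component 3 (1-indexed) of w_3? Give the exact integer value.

w1 = Pv₀ = (2·0 + 1·1 + 2·0; 1·0 + 7·1 + 6·0; 2·0 + 6·1 + 4·0) = (1, 7, 6)
w2 = Pw1 = (2·1 + 1·7 + 2·6; 1·1 + 7·7 + 6·6; 2·1 + 6·7 + 4·6) = (21, 86, 68)
w3 = Pw2 = (264, 1031, 830)
The requested component of w3 is 830.

830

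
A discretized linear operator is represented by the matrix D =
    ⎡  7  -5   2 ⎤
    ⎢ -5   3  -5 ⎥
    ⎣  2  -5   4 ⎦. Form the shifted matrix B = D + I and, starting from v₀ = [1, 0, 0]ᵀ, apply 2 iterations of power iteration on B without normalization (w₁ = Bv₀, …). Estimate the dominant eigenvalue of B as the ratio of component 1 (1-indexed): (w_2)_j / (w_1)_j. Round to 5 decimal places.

11.62500

B = D + I has rows (8, -5, 2); (-5, 4, -5); (2, -5, 5)
w1 = Bv₀ = (8, -5, 2)
w2 = Bw1 = (93, -70, 51)
Ratio: 93/8 = 11.62500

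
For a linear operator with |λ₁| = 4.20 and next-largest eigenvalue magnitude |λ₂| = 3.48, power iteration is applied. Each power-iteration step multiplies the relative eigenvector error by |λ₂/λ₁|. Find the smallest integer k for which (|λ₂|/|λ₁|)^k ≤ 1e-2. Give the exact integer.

|λ₂/λ₁| = 3.48/4.20 = 0.82857
Need k ≥ ln(1e-2) / ln(0.82857) = -4.6052 / -0.1881 ≈ 24.489
Smallest integer k satisfying the bound: 25

25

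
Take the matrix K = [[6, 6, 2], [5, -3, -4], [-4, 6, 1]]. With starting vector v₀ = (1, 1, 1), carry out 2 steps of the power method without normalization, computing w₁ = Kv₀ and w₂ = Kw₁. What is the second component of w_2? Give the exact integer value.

w1 = Kv₀ = (6·1 + 6·1 + 2·1; 5·1 + (-3)·1 + (-4)·1; (-4)·1 + 6·1 + 1·1) = (14, -2, 3)
w2 = Kw1 = (6·14 + 6·(-2) + 2·3; 5·14 + (-3)·(-2) + (-4)·3; (-4)·14 + 6·(-2) + 1·3) = (78, 64, -65)
The requested component of w2 is 64.

64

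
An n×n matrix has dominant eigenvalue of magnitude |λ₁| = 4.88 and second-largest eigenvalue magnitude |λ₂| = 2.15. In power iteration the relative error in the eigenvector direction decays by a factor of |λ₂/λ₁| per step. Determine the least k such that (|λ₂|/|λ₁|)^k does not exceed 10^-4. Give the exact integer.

|λ₂/λ₁| = 2.15/4.88 = 0.44057
Need k ≥ ln(10^-4) / ln(0.44057) = -9.2103 / -0.8197 ≈ 11.237
Smallest integer k satisfying the bound: 12

12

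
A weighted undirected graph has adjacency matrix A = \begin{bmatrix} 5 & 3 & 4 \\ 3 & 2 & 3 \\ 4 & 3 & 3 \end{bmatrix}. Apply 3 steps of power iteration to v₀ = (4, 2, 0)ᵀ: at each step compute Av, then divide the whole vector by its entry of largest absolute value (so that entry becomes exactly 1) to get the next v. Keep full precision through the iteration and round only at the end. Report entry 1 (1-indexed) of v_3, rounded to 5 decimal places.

1.00000

Av0 = (26.000000, 16.000000, 22.000000); divide by 26.000000 → v1 = (1.000000, 0.615385, 0.846154)
Av1 = (10.230769, 6.769231, 8.384615); divide by 10.230769 → v2 = (1.000000, 0.661654, 0.819549)
Av2 = (10.263158, 6.781955, 8.443609); divide by 10.263158 → v3 = (1.000000, 0.660806, 0.822711)
Requested entry of v3: 2730/2730 = 1.00000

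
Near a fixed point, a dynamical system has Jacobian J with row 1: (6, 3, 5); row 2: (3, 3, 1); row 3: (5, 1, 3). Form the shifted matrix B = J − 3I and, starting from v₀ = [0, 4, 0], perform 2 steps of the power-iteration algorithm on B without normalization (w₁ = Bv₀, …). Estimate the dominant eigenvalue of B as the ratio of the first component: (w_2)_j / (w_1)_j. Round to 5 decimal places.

μ ≈ 4.66667

B = J − 3I has rows (3, 3, 5); (3, 0, 1); (5, 1, 0)
w1 = Bv₀ = (3·0 + 3·4 + 5·0; 3·0 + 0·4 + 1·0; 5·0 + 1·4 + 0·0) = (12, 0, 4)
w2 = Bw1 = (3·12 + 3·0 + 5·4; 3·12 + 0·0 + 1·4; 5·12 + 1·0 + 0·4) = (56, 40, 60)
Ratio: 56/12 = 4.66667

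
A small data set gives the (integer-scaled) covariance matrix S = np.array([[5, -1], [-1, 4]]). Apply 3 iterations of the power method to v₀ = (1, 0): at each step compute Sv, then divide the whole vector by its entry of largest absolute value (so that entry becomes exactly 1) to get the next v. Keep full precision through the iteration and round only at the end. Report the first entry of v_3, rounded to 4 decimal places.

1.0000

Sv0 = (5.00000, -1.00000); divide by 5.00000 → v1 = (1.00000, -0.20000)
Sv1 = (5.20000, -1.80000); divide by 5.20000 → v2 = (1.00000, -0.34615)
Sv2 = (5.34615, -2.38462); divide by 5.34615 → v3 = (1.00000, -0.44604)
Requested entry of v3: 139/139 = 1.0000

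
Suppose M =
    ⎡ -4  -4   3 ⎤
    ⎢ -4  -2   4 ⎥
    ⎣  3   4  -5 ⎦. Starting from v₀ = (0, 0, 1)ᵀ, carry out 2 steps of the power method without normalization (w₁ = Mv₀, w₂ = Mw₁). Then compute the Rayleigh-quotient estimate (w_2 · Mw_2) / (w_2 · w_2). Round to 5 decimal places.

w1 = Mv₀ = ((-4)·0 + (-4)·0 + 3·1; (-4)·0 + (-2)·0 + 4·1; 3·0 + 4·0 + (-5)·1) = (3, 4, -5)
w2 = Mw1 = ((-4)·3 + (-4)·4 + 3·(-5); (-4)·3 + (-2)·4 + 4·(-5); 3·3 + 4·4 + (-5)·(-5)) = (-43, -40, 50)
Mw2 = (482, 452, -539)
w2·Mw2 = (-43)·482 + (-40)·452 + 50·(-539) = -65756; w2·w2 = (-43)·(-43) + (-40)·(-40) + 50·50 = 5949
λ ≈ -65756/5949 = -11.05329

λ ≈ -11.05329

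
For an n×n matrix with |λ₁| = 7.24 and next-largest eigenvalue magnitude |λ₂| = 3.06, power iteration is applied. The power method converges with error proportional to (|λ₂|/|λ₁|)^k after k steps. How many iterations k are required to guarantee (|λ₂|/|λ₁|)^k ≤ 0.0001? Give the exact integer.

11

|λ₂/λ₁| = 3.06/7.24 = 0.42265
Need k ≥ ln(0.0001) / ln(0.42265) = -9.2103 / -0.8612 ≈ 10.695
Smallest integer k satisfying the bound: 11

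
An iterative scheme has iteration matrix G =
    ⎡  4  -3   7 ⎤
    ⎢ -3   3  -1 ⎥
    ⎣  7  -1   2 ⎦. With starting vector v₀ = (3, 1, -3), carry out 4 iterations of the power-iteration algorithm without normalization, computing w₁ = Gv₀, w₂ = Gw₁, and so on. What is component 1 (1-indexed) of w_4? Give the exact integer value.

w1 = Gv₀ = (-12, -3, 14)
w2 = Gw1 = (59, 13, -53)
w3 = Gw2 = (-174, -85, 294)
w4 = Gw3 = (1617, -27, -545)
The requested component of w4 is 1617.

1617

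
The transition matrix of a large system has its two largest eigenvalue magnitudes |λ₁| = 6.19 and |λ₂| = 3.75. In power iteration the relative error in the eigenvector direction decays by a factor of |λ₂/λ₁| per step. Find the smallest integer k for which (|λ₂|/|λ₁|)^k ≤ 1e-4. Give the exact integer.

19

|λ₂/λ₁| = 3.75/6.19 = 0.60582
Need k ≥ ln(1e-4) / ln(0.60582) = -9.2103 / -0.5012 ≈ 18.377
Smallest integer k satisfying the bound: 19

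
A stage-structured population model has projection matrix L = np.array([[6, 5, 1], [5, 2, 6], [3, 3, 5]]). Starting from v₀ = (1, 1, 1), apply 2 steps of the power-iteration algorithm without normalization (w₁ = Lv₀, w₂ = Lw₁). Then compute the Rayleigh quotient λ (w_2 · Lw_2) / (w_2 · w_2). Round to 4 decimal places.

w1 = Lv₀ = (12, 13, 11)
w2 = Lw1 = (148, 152, 130)
Lw2 = (1778, 1824, 1550)
w2·Lw2 = 148·1778 + 152·1824 + 130·1550 = 741892; w2·w2 = 148·148 + 152·152 + 130·130 = 61908
λ ≈ 741892/61908 = 11.9838

λ ≈ 11.9838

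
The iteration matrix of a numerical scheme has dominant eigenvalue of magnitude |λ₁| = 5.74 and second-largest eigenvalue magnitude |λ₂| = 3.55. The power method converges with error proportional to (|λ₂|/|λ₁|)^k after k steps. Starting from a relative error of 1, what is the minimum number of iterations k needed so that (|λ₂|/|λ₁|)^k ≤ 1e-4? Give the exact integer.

20

|λ₂/λ₁| = 3.55/5.74 = 0.61847
Need k ≥ ln(1e-4) / ln(0.61847) = -9.2103 / -0.4805 ≈ 19.168
Smallest integer k satisfying the bound: 20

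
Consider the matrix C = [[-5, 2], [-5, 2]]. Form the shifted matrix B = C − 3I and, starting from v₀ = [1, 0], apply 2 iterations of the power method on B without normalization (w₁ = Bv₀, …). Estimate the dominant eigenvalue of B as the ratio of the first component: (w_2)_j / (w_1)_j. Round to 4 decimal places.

B = C − 3I has rows (-8, 2); (-5, -1)
w1 = Bv₀ = ((-8)·1 + 2·0; (-5)·1 + (-1)·0) = (-8, -5)
w2 = Bw1 = ((-8)·(-8) + 2·(-5); (-5)·(-8) + (-1)·(-5)) = (54, 45)
Ratio: 54/-8 = -6.7500

μ ≈ -6.7500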